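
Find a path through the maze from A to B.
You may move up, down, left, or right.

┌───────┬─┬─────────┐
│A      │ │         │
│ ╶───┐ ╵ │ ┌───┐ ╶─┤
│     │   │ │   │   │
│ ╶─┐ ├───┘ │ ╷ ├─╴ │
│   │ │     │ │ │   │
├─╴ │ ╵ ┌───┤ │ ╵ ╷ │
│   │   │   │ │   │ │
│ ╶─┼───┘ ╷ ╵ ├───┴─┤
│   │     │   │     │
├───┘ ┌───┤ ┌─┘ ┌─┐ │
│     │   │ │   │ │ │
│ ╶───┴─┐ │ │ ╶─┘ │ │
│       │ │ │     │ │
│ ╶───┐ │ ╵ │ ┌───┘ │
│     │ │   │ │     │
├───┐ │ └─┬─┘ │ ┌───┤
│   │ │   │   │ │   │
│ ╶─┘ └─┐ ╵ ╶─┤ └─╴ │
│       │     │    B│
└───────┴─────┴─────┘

Finding the shortest path through the maze:
Path length: 62 steps
Directions: down → right → right → down → down → right → up → right → right → up → up → right → right → right → down → right → down → left → down → left → up → up → left → down → down → down → left → up → left → down → left → left → down → left → left → down → right → right → right → down → down → right → down → right → up → right → up → up → up → right → up → right → right → down → down → down → left → left → down → down → right → right

Solution:

┌───────┬─┬─────────┐
│A      │ │↱ → → ↓  │
│ ╶───┐ ╵ │ ┌───┐ ╶─┤
│↳ → ↓│   │↑│↓ ↰│↳ ↓│
│ ╶─┐ ├───┘ │ ╷ ├─╴ │
│   │↓│↱ → ↑│↓│↑│↓ ↲│
├─╴ │ ╵ ┌───┤ │ ╵ ╷ │
│   │↳ ↑│↓ ↰│↓│↑ ↲│ │
│ ╶─┼───┘ ╷ ╵ ├───┴─┤
│   │↓ ← ↲│↑ ↲│↱ → ↓│
├───┘ ┌───┤ ┌─┘ ┌─┐ │
│↓ ← ↲│   │ │↱ ↑│ │↓│
│ ╶───┴─┐ │ │ ╶─┘ │ │
│↳ → → ↓│ │ │↑    │↓│
│ ╶───┐ │ ╵ │ ┌───┘ │
│     │↓│   │↑│↓ ← ↲│
├───┐ │ └─┬─┘ │ ┌───┤
│   │ │↳ ↓│↱ ↑│↓│   │
│ ╶─┘ └─┐ ╵ ╶─┤ └─╴ │
│       │↳ ↑  │↳ → B│
└───────┴─────┴─────┘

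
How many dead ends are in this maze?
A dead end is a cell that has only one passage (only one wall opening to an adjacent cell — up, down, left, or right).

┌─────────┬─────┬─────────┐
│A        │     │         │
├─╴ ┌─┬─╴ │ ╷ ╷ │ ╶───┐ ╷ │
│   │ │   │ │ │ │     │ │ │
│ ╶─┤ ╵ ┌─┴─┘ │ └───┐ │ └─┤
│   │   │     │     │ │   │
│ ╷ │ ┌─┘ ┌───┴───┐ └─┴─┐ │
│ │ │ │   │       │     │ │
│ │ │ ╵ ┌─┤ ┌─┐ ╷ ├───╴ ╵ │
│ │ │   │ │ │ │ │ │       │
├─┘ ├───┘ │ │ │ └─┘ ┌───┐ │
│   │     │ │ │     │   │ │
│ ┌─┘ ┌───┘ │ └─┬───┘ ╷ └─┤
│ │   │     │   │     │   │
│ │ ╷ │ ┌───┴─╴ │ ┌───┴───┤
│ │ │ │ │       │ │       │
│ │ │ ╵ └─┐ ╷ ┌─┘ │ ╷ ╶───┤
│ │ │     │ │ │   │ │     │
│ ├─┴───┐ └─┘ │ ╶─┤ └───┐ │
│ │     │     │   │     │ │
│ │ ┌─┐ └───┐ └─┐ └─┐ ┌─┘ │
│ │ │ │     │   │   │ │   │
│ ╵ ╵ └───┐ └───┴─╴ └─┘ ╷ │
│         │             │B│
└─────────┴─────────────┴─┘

Checking each cell for number of passages:

Dead ends found at positions:
  (0, 0)
  (1, 2)
  (1, 5)
  (1, 12)
  (2, 10)
  (4, 0)
  (4, 4)
  (4, 6)
  (4, 8)
  (5, 12)
  (6, 12)
  (7, 4)
  (7, 12)
  (8, 1)
  (8, 5)
  (9, 11)
  (10, 2)
  (10, 7)
  (10, 10)
  (11, 4)
  (11, 12)
Total dead ends: 21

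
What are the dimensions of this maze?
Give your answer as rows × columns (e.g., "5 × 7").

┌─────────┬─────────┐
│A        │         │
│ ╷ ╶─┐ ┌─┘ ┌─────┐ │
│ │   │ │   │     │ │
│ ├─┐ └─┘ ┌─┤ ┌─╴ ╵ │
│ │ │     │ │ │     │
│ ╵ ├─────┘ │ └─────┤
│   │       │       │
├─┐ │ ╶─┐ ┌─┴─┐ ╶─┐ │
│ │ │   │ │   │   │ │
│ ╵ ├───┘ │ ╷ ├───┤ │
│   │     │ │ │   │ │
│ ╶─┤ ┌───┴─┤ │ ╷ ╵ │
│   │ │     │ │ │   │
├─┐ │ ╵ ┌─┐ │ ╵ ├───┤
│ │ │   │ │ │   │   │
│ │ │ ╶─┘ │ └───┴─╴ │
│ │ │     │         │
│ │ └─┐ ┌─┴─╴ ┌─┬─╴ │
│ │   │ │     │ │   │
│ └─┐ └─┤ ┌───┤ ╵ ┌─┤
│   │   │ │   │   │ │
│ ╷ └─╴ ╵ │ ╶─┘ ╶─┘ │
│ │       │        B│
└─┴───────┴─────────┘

Counting the maze dimensions:
Rows (vertical): 12
Columns (horizontal): 10
Dimensions: 12 × 10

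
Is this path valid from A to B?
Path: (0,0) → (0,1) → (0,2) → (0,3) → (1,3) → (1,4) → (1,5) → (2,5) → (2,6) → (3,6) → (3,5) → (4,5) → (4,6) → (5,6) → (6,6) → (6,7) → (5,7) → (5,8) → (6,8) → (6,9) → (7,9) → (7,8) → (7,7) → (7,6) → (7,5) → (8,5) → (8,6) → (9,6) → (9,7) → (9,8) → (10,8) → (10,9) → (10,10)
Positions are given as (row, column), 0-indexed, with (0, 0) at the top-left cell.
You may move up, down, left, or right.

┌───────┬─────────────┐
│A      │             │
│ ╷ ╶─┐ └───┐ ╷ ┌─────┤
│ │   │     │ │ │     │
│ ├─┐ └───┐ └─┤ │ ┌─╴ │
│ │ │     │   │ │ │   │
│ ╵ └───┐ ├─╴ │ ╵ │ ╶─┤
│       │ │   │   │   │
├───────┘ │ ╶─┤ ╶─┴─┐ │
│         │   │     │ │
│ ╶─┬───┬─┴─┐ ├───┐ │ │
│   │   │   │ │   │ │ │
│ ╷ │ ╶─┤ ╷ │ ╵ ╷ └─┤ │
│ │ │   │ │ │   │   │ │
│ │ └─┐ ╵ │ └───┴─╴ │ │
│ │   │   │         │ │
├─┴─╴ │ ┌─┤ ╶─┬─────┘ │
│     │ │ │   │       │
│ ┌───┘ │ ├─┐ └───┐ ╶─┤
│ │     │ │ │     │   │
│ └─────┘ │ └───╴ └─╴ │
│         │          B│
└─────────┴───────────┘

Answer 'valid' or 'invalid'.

Checking path validity:
Result: All consecutive moves are passable.

valid

Correct solution:

┌───────┬─────────────┐
│A → → ↓│             │
│ ╷ ╶─┐ └───┐ ╷ ┌─────┤
│ │   │↳ → ↓│ │ │     │
│ ├─┐ └───┐ └─┤ │ ┌─╴ │
│ │ │     │↳ ↓│ │ │   │
│ ╵ └───┐ ├─╴ │ ╵ │ ╶─┤
│       │ │↓ ↲│   │   │
├───────┘ │ ╶─┤ ╶─┴─┐ │
│         │↳ ↓│     │ │
│ ╶─┬───┬─┴─┐ ├───┐ │ │
│   │   │   │↓│↱ ↓│ │ │
│ ╷ │ ╶─┤ ╷ │ ╵ ╷ └─┤ │
│ │ │   │ │ │↳ ↑│↳ ↓│ │
│ │ └─┐ ╵ │ └───┴─╴ │ │
│ │   │   │↓ ← ← ← ↲│ │
├─┴─╴ │ ┌─┤ ╶─┬─────┘ │
│     │ │ │↳ ↓│       │
│ ┌───┘ │ ├─┐ └───┐ ╶─┤
│ │     │ │ │↳ → ↓│   │
│ └─────┘ │ └───╴ └─╴ │
│         │      ↳ → B│
└─────────┴───────────┘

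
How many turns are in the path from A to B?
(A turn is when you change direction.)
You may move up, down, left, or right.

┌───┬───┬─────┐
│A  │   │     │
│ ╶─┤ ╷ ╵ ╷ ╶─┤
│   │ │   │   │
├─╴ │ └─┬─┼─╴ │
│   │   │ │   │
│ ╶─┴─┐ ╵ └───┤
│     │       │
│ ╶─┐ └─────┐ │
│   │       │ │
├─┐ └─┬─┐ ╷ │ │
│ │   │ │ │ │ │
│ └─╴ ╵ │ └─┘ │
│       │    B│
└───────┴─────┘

Directions: down, right, down, left, down, right, right, down, right, right, down, down, right, right
Number of turns: 9

Solution:

┌───┬───┬─────┐
│A  │   │     │
│ ╶─┤ ╷ ╵ ╷ ╶─┤
│↳ ↓│ │   │   │
├─╴ │ └─┬─┼─╴ │
│↓ ↲│   │ │   │
│ ╶─┴─┐ ╵ └───┤
│↳ → ↓│       │
│ ╶─┐ └─────┐ │
│   │↳ → ↓  │ │
├─┐ └─┬─┐ ╷ │ │
│ │   │ │↓│ │ │
│ └─╴ ╵ │ └─┘ │
│       │↳ → B│
└───────┴─────┘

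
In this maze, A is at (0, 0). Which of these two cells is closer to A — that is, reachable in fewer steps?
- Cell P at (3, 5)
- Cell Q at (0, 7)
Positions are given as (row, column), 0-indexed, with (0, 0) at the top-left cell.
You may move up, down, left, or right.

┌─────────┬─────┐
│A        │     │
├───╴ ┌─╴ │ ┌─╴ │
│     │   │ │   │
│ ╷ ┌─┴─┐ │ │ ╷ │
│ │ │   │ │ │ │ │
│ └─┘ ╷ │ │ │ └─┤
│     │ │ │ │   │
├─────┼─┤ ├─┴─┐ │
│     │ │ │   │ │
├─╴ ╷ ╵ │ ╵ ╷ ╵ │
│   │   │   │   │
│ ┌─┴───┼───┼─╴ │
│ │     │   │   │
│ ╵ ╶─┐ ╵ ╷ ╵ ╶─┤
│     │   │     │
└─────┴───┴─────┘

Shortest path A → P at (3, 5): 26 steps
Shortest path A → Q at (0, 7): 21 steps

Q is closer (21 steps vs 26 steps).

Path to P:

┌─────────┬─────┐
│A → → → ↓│↓ ← ↰│
├───╴ ┌─╴ │ ┌─╴ │
│     │  ↓│↓│↱ ↑│
│ ╷ ┌─┴─┐ │ │ ╷ │
│ │ │   │↓│↓│↑│ │
│ └─┘ ╷ │ │ │ └─┤
│     │ │↓│P│↑ ↰│
├─────┼─┤ ├─┴─┐ │
│     │ │↓│↱ ↓│↑│
├─╴ ╷ ╵ │ ╵ ╷ ╵ │
│   │   │↳ ↑│↳ ↑│
│ ┌─┴───┼───┼─╴ │
│ │     │   │   │
│ ╵ ╶─┐ ╵ ╷ ╵ ╶─┤
│     │   │     │
└─────┴───┴─────┘

Path to Q:

┌─────────┬─────┐
│A → → → ↓│    Q│
├───╴ ┌─╴ │ ┌─╴ │
│     │  ↓│ │↱ ↑│
│ ╷ ┌─┴─┐ │ │ ╷ │
│ │ │   │↓│ │↑│ │
│ └─┘ ╷ │ │ │ └─┤
│     │ │↓│ │↑ ↰│
├─────┼─┤ ├─┴─┐ │
│     │ │↓│↱ ↓│↑│
├─╴ ╷ ╵ │ ╵ ╷ ╵ │
│   │   │↳ ↑│↳ ↑│
│ ┌─┴───┼───┼─╴ │
│ │     │   │   │
│ ╵ ╶─┐ ╵ ╷ ╵ ╶─┤
│     │   │     │
└─────┴───┴─────┘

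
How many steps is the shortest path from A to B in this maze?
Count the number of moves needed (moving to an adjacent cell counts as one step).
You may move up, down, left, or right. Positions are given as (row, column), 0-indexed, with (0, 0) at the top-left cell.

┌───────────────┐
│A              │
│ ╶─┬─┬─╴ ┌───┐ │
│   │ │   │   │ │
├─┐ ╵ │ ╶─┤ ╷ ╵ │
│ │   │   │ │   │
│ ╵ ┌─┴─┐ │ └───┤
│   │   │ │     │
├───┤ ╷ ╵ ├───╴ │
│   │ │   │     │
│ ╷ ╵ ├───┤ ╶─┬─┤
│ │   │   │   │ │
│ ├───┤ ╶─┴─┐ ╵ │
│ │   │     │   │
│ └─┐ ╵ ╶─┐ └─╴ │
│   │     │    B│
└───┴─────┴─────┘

Using BFS to find shortest path:
Start: (0, 0), End: (7, 7)
Path found:
(0,0) → (0,1) → (0,2) → (0,3) → (0,4) → (0,5) → (0,6) → (0,7) → (1,7) → (2,7) → (2,6) → (1,6) → (1,5) → (2,5) → (3,5) → (3,6) → (3,7) → (4,7) → (4,6) → (4,5) → (5,5) → (5,6) → (6,6) → (6,7) → (7,7)
Number of steps: 24

Solution:

┌───────────────┐
│A → → → → → → ↓│
│ ╶─┬─┬─╴ ┌───┐ │
│   │ │   │↓ ↰│↓│
├─┐ ╵ │ ╶─┤ ╷ ╵ │
│ │   │   │↓│↑ ↲│
│ ╵ ┌─┴─┐ │ └───┤
│   │   │ │↳ → ↓│
├───┤ ╷ ╵ ├───╴ │
│   │ │   │↓ ← ↲│
│ ╷ ╵ ├───┤ ╶─┬─┤
│ │   │   │↳ ↓│ │
│ ├───┤ ╶─┴─┐ ╵ │
│ │   │     │↳ ↓│
│ └─┐ ╵ ╶─┐ └─╴ │
│   │     │    B│
└───┴─────┴─────┘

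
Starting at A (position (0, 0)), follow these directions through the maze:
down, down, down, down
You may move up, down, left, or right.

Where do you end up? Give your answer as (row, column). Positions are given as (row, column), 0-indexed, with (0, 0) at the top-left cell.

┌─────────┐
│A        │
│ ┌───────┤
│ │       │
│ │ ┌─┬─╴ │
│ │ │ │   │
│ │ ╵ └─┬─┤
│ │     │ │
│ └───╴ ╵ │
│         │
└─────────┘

Following directions step by step:
Start: (0, 0)
  down: (0, 0) → (1, 0)
  down: (1, 0) → (2, 0)
  down: (2, 0) → (3, 0)
  down: (3, 0) → (4, 0)
Final position: (4, 0)

Path taken:

┌─────────┐
│A        │
│ ┌───────┤
│↓│       │
│ │ ┌─┬─╴ │
│↓│ │ │   │
│ │ ╵ └─┬─┤
│↓│     │ │
│ └───╴ ╵ │
│B        │
└─────────┘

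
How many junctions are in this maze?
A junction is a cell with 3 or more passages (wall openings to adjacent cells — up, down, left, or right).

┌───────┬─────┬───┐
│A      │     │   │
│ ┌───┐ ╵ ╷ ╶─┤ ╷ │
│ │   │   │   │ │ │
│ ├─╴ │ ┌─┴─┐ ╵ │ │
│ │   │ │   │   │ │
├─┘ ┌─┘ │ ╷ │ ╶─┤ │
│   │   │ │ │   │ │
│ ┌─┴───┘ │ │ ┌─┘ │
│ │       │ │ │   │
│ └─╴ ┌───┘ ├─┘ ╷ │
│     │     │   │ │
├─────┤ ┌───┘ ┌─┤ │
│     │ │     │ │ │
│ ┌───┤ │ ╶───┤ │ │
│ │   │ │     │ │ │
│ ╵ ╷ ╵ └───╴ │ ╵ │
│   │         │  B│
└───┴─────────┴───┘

Checking each cell for number of passages:

Junctions found (3+ passages):
  (0, 5): 3 passages
  (1, 3): 3 passages
  (2, 6): 3 passages
  (3, 6): 3 passages
  (4, 2): 3 passages
  (4, 8): 3 passages
  (8, 3): 3 passages
Total junctions: 7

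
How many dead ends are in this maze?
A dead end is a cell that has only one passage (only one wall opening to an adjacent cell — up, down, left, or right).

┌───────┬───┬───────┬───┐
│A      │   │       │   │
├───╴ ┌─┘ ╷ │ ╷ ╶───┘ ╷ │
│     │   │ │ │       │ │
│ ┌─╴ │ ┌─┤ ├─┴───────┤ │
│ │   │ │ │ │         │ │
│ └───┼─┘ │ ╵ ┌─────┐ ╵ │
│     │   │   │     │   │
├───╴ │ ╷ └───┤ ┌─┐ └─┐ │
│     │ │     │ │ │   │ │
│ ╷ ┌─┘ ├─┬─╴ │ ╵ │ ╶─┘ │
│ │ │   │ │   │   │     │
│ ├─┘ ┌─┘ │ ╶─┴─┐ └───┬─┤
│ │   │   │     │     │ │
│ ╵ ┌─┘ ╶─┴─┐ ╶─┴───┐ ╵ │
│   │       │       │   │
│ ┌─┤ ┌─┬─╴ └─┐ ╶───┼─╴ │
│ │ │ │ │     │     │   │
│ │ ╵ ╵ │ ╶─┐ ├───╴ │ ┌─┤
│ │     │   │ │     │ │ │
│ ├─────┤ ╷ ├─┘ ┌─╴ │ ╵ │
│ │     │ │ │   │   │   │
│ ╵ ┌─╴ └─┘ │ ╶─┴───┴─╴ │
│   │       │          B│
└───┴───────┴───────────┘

Checking each cell for number of passages:

Dead ends found at positions:
  (0, 0)
  (0, 3)
  (0, 9)
  (1, 6)
  (2, 1)
  (2, 3)
  (2, 4)
  (4, 8)
  (4, 10)
  (5, 1)
  (5, 4)
  (6, 7)
  (6, 11)
  (7, 9)
  (8, 1)
  (8, 3)
  (9, 6)
  (9, 11)
  (10, 4)
  (10, 8)
  (11, 2)
Total dead ends: 21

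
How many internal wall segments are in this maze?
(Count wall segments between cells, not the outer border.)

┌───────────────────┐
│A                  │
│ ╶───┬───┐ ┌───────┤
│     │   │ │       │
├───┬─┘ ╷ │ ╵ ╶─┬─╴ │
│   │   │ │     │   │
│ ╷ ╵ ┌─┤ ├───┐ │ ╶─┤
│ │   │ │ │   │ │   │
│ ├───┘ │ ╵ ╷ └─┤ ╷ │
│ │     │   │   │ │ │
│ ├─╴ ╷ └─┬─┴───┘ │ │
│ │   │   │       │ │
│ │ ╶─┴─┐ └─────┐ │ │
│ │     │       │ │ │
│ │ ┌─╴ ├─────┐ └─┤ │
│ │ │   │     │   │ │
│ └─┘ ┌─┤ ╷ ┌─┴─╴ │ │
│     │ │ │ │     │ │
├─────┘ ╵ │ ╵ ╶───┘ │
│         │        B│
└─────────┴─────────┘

Counting internal wall segments:
Total internal walls: 81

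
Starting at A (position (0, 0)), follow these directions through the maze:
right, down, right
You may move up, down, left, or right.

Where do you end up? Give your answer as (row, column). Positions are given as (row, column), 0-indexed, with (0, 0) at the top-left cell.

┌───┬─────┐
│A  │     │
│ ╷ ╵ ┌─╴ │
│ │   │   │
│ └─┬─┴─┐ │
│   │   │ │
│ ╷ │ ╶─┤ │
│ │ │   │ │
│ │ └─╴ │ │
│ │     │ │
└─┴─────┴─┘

Following directions step by step:
Start: (0, 0)
  right: (0, 0) → (0, 1)
  down: (0, 1) → (1, 1)
  right: (1, 1) → (1, 2)
Final position: (1, 2)

Path taken:

┌───┬─────┐
│A ↓│     │
│ ╷ ╵ ┌─╴ │
│ │↳ B│   │
│ └─┬─┴─┐ │
│   │   │ │
│ ╷ │ ╶─┤ │
│ │ │   │ │
│ │ └─╴ │ │
│ │     │ │
└─┴─────┴─┘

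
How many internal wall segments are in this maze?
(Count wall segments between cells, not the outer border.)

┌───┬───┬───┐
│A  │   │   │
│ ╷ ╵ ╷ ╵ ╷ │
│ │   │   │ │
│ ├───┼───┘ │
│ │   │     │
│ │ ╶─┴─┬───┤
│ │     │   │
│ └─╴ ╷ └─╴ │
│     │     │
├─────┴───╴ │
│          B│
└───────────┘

Counting internal wall segments:
Total internal walls: 25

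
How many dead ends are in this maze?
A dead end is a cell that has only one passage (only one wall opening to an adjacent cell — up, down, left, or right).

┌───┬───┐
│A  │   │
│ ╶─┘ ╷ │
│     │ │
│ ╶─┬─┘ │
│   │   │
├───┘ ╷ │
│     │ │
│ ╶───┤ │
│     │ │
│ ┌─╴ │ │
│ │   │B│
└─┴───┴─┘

Checking each cell for number of passages:

Dead ends found at positions:
  (0, 1)
  (2, 1)
  (5, 0)
  (5, 1)
  (5, 3)
Total dead ends: 5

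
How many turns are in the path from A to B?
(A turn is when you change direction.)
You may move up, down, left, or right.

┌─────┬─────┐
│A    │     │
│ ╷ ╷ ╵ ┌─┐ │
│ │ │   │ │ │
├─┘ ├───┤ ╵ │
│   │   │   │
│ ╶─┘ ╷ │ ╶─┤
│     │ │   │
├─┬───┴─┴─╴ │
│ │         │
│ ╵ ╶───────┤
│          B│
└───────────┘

Directions: right, right, down, right, up, right, right, down, down, left, down, right, down, left, left, left, left, down, right, right, right, right
Number of turns: 12

Solution:

┌─────┬─────┐
│A → ↓│↱ → ↓│
│ ╷ ╷ ╵ ┌─┐ │
│ │ │↳ ↑│ │↓│
├─┘ ├───┤ ╵ │
│   │   │↓ ↲│
│ ╶─┘ ╷ │ ╶─┤
│     │ │↳ ↓│
├─┬───┴─┴─╴ │
│ │↓ ← ← ← ↲│
│ ╵ ╶───────┤
│  ↳ → → → B│
└───────────┘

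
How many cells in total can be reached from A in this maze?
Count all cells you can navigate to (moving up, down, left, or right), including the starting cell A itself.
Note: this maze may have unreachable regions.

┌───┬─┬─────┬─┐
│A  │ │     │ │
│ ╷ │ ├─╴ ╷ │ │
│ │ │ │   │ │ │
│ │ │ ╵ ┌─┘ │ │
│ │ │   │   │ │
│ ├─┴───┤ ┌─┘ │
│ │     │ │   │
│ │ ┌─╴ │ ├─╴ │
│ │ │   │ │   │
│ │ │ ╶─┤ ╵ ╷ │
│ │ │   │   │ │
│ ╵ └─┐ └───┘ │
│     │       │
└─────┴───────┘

Using BFS/flood-fill to find all reachable cells from A:
Maze size: 7 × 7 = 49 total cells
All cells are reachable — the maze is fully connected.
Reachable cells: 49

Reachable region (· marks reachable cells):

┌───┬─┬─────┬─┐
│A ·│·│· · ·│·│
│ ╷ │ ├─╴ ╷ │ │
│·│·│·│· ·│·│·│
│ │ │ ╵ ┌─┘ │ │
│·│·│· ·│· ·│·│
│ ├─┴───┤ ┌─┘ │
│·│· · ·│·│· ·│
│ │ ┌─╴ │ ├─╴ │
│·│·│· ·│·│· ·│
│ │ │ ╶─┤ ╵ ╷ │
│·│·│· ·│· ·│·│
│ ╵ └─┐ └───┘ │
│· · ·│· · · ·│
└─────┴───────┘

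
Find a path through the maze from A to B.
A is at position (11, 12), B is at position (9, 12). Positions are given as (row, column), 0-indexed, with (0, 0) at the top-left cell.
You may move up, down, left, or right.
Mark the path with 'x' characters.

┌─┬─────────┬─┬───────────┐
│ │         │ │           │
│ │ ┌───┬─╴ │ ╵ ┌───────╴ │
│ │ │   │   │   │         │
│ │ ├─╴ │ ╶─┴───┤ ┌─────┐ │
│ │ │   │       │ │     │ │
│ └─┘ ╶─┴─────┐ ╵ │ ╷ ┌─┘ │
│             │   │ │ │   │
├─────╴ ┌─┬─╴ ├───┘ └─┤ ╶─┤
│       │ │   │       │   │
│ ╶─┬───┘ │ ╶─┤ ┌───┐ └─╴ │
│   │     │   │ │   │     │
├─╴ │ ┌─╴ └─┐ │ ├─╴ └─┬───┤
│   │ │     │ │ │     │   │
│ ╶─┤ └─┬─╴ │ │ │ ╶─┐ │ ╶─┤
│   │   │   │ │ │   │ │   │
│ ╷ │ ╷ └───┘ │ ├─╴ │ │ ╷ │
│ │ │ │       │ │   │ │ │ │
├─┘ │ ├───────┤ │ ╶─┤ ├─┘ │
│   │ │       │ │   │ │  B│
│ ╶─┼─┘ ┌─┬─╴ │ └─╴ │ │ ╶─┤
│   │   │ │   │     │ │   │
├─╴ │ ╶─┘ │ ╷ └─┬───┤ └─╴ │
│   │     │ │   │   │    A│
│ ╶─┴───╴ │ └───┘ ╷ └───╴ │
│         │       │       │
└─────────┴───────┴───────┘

Finding the shortest path from (11, 12) to (9, 12):
Path length: 4 steps
Directions: up → left → up → right

Solution:

┌─┬─────────┬─┬───────────┐
│ │         │ │           │
│ │ ┌───┬─╴ │ ╵ ┌───────╴ │
│ │ │   │   │   │         │
│ │ ├─╴ │ ╶─┴───┤ ┌─────┐ │
│ │ │   │       │ │     │ │
│ └─┘ ╶─┴─────┐ ╵ │ ╷ ┌─┘ │
│             │   │ │ │   │
├─────╴ ┌─┬─╴ ├───┘ └─┤ ╶─┤
│       │ │   │       │   │
│ ╶─┬───┘ │ ╶─┤ ┌───┐ └─╴ │
│   │     │   │ │   │     │
├─╴ │ ┌─╴ └─┐ │ ├─╴ └─┬───┤
│   │ │     │ │ │     │   │
│ ╶─┤ └─┬─╴ │ │ │ ╶─┐ │ ╶─┤
│   │   │   │ │ │   │ │   │
│ ╷ │ ╷ └───┘ │ ├─╴ │ │ ╷ │
│ │ │ │       │ │   │ │ │ │
├─┘ │ ├───────┤ │ ╶─┤ ├─┘ │
│   │ │       │ │   │ │x B│
│ ╶─┼─┘ ┌─┬─╴ │ └─╴ │ │ ╶─┤
│   │   │ │   │     │ │x x│
├─╴ │ ╶─┘ │ ╷ └─┬───┤ └─╴ │
│   │     │ │   │   │    A│
│ ╶─┴───╴ │ └───┘ ╷ └───╴ │
│         │       │       │
└─────────┴───────┴───────┘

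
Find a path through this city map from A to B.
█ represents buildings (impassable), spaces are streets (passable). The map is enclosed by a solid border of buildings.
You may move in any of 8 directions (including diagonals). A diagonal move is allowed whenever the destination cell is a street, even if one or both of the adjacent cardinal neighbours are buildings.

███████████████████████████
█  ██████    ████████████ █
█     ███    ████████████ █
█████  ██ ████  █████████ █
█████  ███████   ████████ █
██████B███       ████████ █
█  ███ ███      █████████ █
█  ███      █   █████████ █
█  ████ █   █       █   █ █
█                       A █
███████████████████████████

Finding the shortest path from A to B:
Movement: 8-directional
Path length: 19 steps
Directions: left → left → left → left → left → left → left → left → left → left → left → left → left → left → up-left → up-left → left → up-left → up

Solution:

███████████████████████████
█  ██████    ████████████ █
█     ███    ████████████ █
█████  ██ ████  █████████ █
█████  ███████   ████████ █
██████B███       ████████ █
█  ███↑███      █████████ █
█  ███ ↖←   █   █████████ █
█  ████ █↖  █       █   █ █
█         ↖←←←←←←←←←←←←←A █
███████████████████████████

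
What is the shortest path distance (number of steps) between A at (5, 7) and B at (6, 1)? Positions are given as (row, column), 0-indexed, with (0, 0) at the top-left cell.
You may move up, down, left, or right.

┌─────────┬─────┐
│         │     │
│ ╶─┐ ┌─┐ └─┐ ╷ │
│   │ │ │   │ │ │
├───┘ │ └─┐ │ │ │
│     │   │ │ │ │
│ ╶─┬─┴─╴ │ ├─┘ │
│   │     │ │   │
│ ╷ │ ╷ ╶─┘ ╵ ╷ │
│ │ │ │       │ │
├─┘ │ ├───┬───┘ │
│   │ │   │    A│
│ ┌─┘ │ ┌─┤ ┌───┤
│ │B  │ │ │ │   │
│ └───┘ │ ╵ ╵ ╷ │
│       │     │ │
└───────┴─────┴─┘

Finding path from (5, 7) to (6, 1):
Path: (5,7) → (4,7) → (3,7) → (3,6) → (4,6) → (4,5) → (4,4) → (4,3) → (3,3) → (3,2) → (4,2) → (5,2) → (6,2) → (6,1)
Distance: 13 steps

Solution:

┌─────────┬─────┐
│         │     │
│ ╶─┐ ┌─┐ └─┐ ╷ │
│   │ │ │   │ │ │
├───┘ │ └─┐ │ │ │
│     │   │ │ │ │
│ ╶─┬─┴─╴ │ ├─┘ │
│   │↓ ↰  │ │↓ ↰│
│ ╷ │ ╷ ╶─┘ ╵ ╷ │
│ │ │↓│↑ ← ← ↲│↑│
├─┘ │ ├───┬───┘ │
│   │↓│   │    A│
│ ┌─┘ │ ┌─┤ ┌───┤
│ │B ↲│ │ │ │   │
│ └───┘ │ ╵ ╵ ╷ │
│       │     │ │
└───────┴─────┴─┘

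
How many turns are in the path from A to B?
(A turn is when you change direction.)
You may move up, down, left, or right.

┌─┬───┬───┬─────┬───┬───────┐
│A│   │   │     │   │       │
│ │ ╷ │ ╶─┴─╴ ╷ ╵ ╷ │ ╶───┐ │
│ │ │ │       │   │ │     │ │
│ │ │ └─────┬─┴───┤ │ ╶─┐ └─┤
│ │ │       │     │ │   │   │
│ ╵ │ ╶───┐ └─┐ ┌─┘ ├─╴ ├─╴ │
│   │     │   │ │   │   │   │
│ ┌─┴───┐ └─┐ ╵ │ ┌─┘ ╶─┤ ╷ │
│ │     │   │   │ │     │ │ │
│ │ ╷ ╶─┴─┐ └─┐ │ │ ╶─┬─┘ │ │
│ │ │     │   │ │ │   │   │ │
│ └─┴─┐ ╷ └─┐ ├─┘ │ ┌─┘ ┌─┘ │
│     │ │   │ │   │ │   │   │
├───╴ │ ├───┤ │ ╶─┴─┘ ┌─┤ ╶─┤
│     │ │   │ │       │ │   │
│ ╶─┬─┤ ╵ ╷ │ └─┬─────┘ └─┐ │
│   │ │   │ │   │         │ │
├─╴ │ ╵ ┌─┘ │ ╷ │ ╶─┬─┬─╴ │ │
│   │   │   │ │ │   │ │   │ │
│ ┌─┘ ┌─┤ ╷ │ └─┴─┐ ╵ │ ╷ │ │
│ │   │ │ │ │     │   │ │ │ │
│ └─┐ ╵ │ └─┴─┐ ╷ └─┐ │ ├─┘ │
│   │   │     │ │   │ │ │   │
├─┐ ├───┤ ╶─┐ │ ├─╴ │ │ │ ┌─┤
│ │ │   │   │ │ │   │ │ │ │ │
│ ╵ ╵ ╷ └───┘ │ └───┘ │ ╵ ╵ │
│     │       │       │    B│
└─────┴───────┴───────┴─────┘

Directions: down, down, down, right, up, up, up, right, down, down, down, right, right, down, right, down, right, down, down, down, down, down, right, down, down, down, right, right, right, up, up, up, left, up, left, up, right, right, right, right, down, left, down, down, down, down, right, right
Number of turns: 23

Solution:

┌─┬───┬───┬─────┬───┬───────┐
│A│↱ ↓│   │     │   │       │
│ │ ╷ │ ╶─┴─╴ ╷ ╵ ╷ │ ╶───┐ │
│↓│↑│↓│       │   │ │     │ │
│ │ │ └─────┬─┴───┤ │ ╶─┐ └─┤
│↓│↑│↓      │     │ │   │   │
│ ╵ │ ╶───┐ └─┐ ┌─┘ ├─╴ ├─╴ │
│↳ ↑│↳ → ↓│   │ │   │   │   │
│ ┌─┴───┐ └─┐ ╵ │ ┌─┘ ╶─┤ ╷ │
│ │     │↳ ↓│   │ │     │ │ │
│ │ ╷ ╶─┴─┐ └─┐ │ │ ╶─┬─┘ │ │
│ │ │     │↳ ↓│ │ │   │   │ │
│ └─┴─┐ ╷ └─┐ ├─┘ │ ┌─┘ ┌─┘ │
│     │ │   │↓│   │ │   │   │
├───╴ │ ├───┤ │ ╶─┴─┘ ┌─┤ ╶─┤
│     │ │   │↓│       │ │   │
│ ╶─┬─┤ ╵ ╷ │ └─┬─────┘ └─┐ │
│   │ │   │ │↓  │↱ → → → ↓│ │
├─╴ │ ╵ ┌─┘ │ ╷ │ ╶─┬─┬─╴ │ │
│   │   │   │↓│ │↑ ↰│ │↓ ↲│ │
│ ┌─┘ ┌─┤ ╷ │ └─┴─┐ ╵ │ ╷ │ │
│ │   │ │ │ │↳ ↓  │↑ ↰│↓│ │ │
│ └─┐ ╵ │ └─┴─┐ ╷ └─┐ │ ├─┘ │
│   │   │     │↓│   │↑│↓│   │
├─┐ ├───┤ ╶─┐ │ ├─╴ │ │ │ ┌─┤
│ │ │   │   │ │↓│   │↑│↓│ │ │
│ ╵ ╵ ╷ └───┘ │ └───┘ │ ╵ ╵ │
│     │       │↳ → → ↑│↳ → B│
└─────┴───────┴───────┴─────┘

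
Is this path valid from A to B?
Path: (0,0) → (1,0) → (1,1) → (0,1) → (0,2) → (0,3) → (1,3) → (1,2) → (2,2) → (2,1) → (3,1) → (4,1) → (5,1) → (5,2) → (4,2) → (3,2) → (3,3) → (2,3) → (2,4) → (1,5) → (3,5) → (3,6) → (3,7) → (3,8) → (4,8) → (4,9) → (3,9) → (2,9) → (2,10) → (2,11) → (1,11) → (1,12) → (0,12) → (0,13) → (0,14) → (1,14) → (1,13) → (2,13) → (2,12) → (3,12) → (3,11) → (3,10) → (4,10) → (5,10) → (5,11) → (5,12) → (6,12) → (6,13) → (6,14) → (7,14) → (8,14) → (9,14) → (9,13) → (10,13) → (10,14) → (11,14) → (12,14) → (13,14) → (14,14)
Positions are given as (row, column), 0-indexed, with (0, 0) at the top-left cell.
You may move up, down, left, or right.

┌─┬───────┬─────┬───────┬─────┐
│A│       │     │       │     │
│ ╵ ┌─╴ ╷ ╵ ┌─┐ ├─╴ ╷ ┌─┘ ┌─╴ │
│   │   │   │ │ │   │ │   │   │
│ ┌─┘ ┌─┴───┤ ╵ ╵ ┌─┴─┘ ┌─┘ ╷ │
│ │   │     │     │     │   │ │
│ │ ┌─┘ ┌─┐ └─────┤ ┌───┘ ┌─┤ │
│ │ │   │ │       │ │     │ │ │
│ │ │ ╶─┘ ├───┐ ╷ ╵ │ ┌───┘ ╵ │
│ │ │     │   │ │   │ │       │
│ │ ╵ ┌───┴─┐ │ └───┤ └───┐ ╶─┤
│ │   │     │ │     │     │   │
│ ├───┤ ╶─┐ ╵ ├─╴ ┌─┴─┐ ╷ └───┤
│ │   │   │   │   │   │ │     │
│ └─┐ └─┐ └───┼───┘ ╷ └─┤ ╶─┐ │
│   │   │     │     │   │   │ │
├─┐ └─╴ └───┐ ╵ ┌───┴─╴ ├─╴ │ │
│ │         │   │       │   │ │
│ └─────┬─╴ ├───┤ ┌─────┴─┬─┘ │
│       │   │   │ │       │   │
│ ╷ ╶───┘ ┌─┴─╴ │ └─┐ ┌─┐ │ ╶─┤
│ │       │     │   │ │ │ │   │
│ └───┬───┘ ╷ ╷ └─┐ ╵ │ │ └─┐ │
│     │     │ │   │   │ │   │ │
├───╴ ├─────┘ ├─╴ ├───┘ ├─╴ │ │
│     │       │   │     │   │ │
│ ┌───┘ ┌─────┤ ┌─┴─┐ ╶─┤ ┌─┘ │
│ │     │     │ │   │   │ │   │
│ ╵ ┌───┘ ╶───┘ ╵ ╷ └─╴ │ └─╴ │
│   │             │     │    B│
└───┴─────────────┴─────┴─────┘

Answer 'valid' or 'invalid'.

Checking path validity:
Result: Invalid move at step 19: cannot move from (2, 4) to (1, 5).

invalid

Correct solution:

┌─┬───────┬─────┬───────┬─────┐
│A│↱ → ↓  │     │       │↱ → ↓│
│ ╵ ┌─╴ ╷ ╵ ┌─┐ ├─╴ ╷ ┌─┘ ┌─╴ │
│↳ ↑│↓ ↲│   │ │ │   │ │↱ ↑│↓ ↲│
│ ┌─┘ ┌─┴───┤ ╵ ╵ ┌─┴─┘ ┌─┘ ╷ │
│ │↓ ↲│↱ → ↓│     │↱ → ↑│↓ ↲│ │
│ │ ┌─┘ ┌─┐ └─────┤ ┌───┘ ┌─┤ │
│ │↓│↱ ↑│ │↳ → → ↓│↑│↓ ← ↲│ │ │
│ │ │ ╶─┘ ├───┐ ╷ ╵ │ ┌───┘ ╵ │
│ │↓│↑    │   │ │↳ ↑│↓│       │
│ │ ╵ ┌───┴─┐ │ └───┤ └───┐ ╶─┤
│ │↳ ↑│     │ │     │↳ → ↓│   │
│ ├───┤ ╶─┐ ╵ ├─╴ ┌─┴─┐ ╷ └───┤
│ │   │   │   │   │   │ │↳ → ↓│
│ └─┐ └─┐ └───┼───┘ ╷ └─┤ ╶─┐ │
│   │   │     │     │   │   │↓│
├─┐ └─╴ └───┐ ╵ ┌───┴─╴ ├─╴ │ │
│ │         │   │       │   │↓│
│ └─────┬─╴ ├───┤ ┌─────┴─┬─┘ │
│       │   │   │ │       │↓ ↲│
│ ╷ ╶───┘ ┌─┴─╴ │ └─┐ ┌─┐ │ ╶─┤
│ │       │     │   │ │ │ │↳ ↓│
│ └───┬───┘ ╷ ╷ └─┐ ╵ │ │ └─┐ │
│     │     │ │   │   │ │   │↓│
├───╴ ├─────┘ ├─╴ ├───┘ ├─╴ │ │
│     │       │   │     │   │↓│
│ ┌───┘ ┌─────┤ ┌─┴─┐ ╶─┤ ┌─┘ │
│ │     │     │ │   │   │ │  ↓│
│ ╵ ┌───┘ ╶───┘ ╵ ╷ └─╴ │ └─╴ │
│   │             │     │    B│
└───┴─────────────┴─────┴─────┘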